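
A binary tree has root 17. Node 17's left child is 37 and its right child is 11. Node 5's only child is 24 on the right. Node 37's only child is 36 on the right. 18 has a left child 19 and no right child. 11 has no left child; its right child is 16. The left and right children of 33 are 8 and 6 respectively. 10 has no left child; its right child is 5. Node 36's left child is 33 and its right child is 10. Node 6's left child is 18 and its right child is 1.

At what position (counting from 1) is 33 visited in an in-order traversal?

In-order visits the left subtree, then the node, then the right subtree.
At 17: go left to 37.
  At 37: no left child.
  Visit 37.
  At 37: go right to 36.
    At 36: go left to 33.
      At 33: go left to 8.
        8 is a leaf — visit 8.
      Visit 33.
      At 33: go right to 6.
        At 6: go left to 18.
          At 18: go left to 19.
            19 is a leaf — visit 19.
          Visit 18.
          At 18: no right child.
        Visit 6.
        At 6: go right to 1.
          1 is a leaf — visit 1.
    Visit 36.
    At 36: go right to 10.
      At 10: no left child.
      Visit 10.
      At 10: go right to 5.
        At 5: no left child.
        Visit 5.
        At 5: go right to 24.
          24 is a leaf — visit 24.
Visit 17.
At 17: go right to 11.
  At 11: no left child.
  Visit 11.
  At 11: go right to 16.
    16 is a leaf — visit 16.
Full in-order sequence: 37, 8, 33, 19, 18, 6, 1, 36, 10, 5, 24, 17, 11, 16.

3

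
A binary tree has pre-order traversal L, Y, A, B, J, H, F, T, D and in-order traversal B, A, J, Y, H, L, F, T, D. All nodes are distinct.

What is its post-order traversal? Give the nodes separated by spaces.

The first element of pre-order is the root; it splits in-order into left and right subtrees.
Root L: left subtree has 5 nodes {B, A, J, Y, H}, right has 3 {F, T, D}.
  Root Y: left subtree has 3 nodes {B, A, J}, right has 1 {H}.
    Root A: left subtree has 1 node {B}, right has 1 {J}.
  Root F: left subtree has 0 nodes { }, right has 2 {T, D}.
    Root T: left subtree has 0 nodes { }, right has 1 {D}.

B J A H Y D T F L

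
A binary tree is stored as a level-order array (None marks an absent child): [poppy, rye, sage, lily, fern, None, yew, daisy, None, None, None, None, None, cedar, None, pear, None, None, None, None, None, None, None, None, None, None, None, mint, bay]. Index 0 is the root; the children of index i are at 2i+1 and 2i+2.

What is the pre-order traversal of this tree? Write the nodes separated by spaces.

poppy rye lily daisy pear fern sage yew cedar mint bay

Pre-order visits the node, then its left subtree, then its right subtree.
Visit poppy.
At poppy: go left to rye.
  Visit rye.
  At rye: go left to lily.
    Visit lily.
    At lily: go left to daisy.
      Visit daisy.
      At daisy: go left to pear.
        pear is a leaf — visit pear.
      At daisy: no right child.
    At lily: no right child.
  At rye: go right to fern.
    fern is a leaf — visit fern.
At poppy: go right to sage.
  Visit sage.
  At sage: no left child.
  At sage: go right to yew.
    Visit yew.
    At yew: go left to cedar.
      Visit cedar.
      At cedar: go left to mint.
        mint is a leaf — visit mint.
      At cedar: go right to bay.
        bay is a leaf — visit bay.
    At yew: no right child.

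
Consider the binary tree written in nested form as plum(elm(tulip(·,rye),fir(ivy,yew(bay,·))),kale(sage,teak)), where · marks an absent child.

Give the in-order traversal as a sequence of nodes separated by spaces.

In-order visits the left subtree, then the node, then the right subtree.
At plum: go left to elm.
  At elm: go left to tulip.
    At tulip: no left child.
    Visit tulip.
    At tulip: go right to rye.
      rye is a leaf — visit rye.
  Visit elm.
  At elm: go right to fir.
    At fir: go left to ivy.
      ivy is a leaf — visit ivy.
    Visit fir.
    At fir: go right to yew.
      At yew: go left to bay.
        bay is a leaf — visit bay.
      Visit yew.
      At yew: no right child.
Visit plum.
At plum: go right to kale.
  At kale: go left to sage.
    sage is a leaf — visit sage.
  Visit kale.
  At kale: go right to teak.
    teak is a leaf — visit teak.

tulip rye elm ivy fir bay yew plum sage kale teak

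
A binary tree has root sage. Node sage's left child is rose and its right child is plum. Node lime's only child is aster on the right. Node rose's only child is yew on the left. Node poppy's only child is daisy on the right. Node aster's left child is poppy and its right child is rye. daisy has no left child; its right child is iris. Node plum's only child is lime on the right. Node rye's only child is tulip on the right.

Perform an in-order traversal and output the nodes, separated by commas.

In-order visits the left subtree, then the node, then the right subtree.
At sage: go left to rose.
  At rose: go left to yew.
    yew is a leaf — visit yew.
  Visit rose.
  At rose: no right child.
Visit sage.
At sage: go right to plum.
  At plum: no left child.
  Visit plum.
  At plum: go right to lime.
    At lime: no left child.
    Visit lime.
    At lime: go right to aster.
      At aster: go left to poppy.
        At poppy: no left child.
        Visit poppy.
        At poppy: go right to daisy.
          At daisy: no left child.
          Visit daisy.
          At daisy: go right to iris.
            iris is a leaf — visit iris.
      Visit aster.
      At aster: go right to rye.
        At rye: no left child.
        Visit rye.
        At rye: go right to tulip.
          tulip is a leaf — visit tulip.

yew, rose, sage, plum, lime, poppy, daisy, iris, aster, rye, tulip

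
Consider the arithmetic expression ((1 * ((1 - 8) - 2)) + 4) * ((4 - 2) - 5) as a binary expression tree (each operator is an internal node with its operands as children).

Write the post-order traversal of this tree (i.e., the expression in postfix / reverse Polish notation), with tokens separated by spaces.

1 1 8 - 2 - * 4 + 4 2 - 5 - *

Post-order on an expression tree gives postfix notation: for each operator, emit left operand, right operand, then the operator.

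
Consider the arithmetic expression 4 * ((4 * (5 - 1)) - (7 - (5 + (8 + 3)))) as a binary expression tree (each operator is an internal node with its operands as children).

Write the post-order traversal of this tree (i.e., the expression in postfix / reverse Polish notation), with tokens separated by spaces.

4 4 5 1 - * 7 5 8 3 + + - - *

Post-order on an expression tree gives postfix notation: for each operator, emit left operand, right operand, then the operator.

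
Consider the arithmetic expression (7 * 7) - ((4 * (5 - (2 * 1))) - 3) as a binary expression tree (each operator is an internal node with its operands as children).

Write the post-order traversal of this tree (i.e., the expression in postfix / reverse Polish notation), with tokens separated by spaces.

Post-order on an expression tree gives postfix notation: for each operator, emit left operand, right operand, then the operator.

7 7 * 4 5 2 1 * - * 3 - -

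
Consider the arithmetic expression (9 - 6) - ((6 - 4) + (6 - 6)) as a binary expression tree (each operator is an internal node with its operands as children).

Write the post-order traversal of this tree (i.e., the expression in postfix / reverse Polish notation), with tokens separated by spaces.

Post-order on an expression tree gives postfix notation: for each operator, emit left operand, right operand, then the operator.

9 6 - 6 4 - 6 6 - + -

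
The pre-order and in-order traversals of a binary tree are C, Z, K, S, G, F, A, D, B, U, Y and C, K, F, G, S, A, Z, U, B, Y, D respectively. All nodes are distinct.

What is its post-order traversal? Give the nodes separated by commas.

F, G, A, S, K, U, Y, B, D, Z, C

The first element of pre-order is the root; it splits in-order into left and right subtrees.
Root C: left subtree has 0 nodes { }, right has 10 {K, F, G, S, A, Z, U, B, Y, D}.
  Root Z: left subtree has 5 nodes {K, F, G, S, A}, right has 4 {U, B, Y, D}.
    Root K: left subtree has 0 nodes { }, right has 4 {F, G, S, A}.
      Root S: left subtree has 2 nodes {F, G}, right has 1 {A}.
        Root G: left subtree has 1 node {F}, right has 0 { }.
    Root D: left subtree has 3 nodes {U, B, Y}, right has 0 { }.
      Root B: left subtree has 1 node {U}, right has 1 {Y}.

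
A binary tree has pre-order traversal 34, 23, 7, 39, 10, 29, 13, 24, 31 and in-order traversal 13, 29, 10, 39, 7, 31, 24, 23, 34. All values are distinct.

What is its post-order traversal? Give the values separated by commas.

13, 29, 10, 39, 31, 24, 7, 23, 34

The first element of pre-order is the root; it splits in-order into left and right subtrees.
Root 34: left subtree has 8 nodes {13, 29, 10, 39, 7, 31, 24, 23}, right has 0 { }.
  Root 23: left subtree has 7 nodes {13, 29, 10, 39, 7, 31, 24}, right has 0 { }.
    Root 7: left subtree has 4 nodes {13, 29, 10, 39}, right has 2 {31, 24}.
      Root 39: left subtree has 3 nodes {13, 29, 10}, right has 0 { }.
        Root 10: left subtree has 2 nodes {13, 29}, right has 0 { }.
          Root 29: left subtree has 1 node {13}, right has 0 { }.
      Root 24: left subtree has 1 node {31}, right has 0 { }.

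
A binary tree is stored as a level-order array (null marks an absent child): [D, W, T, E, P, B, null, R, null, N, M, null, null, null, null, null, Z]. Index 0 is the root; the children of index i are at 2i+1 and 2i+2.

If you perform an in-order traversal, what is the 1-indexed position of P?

6

In-order visits the left subtree, then the node, then the right subtree.
At D: go left to W.
  At W: go left to E.
    At E: go left to R.
      At R: no left child.
      Visit R.
      At R: go right to Z.
        Z is a leaf — visit Z.
    Visit E.
    At E: no right child.
  Visit W.
  At W: go right to P.
    At P: go left to N.
      N is a leaf — visit N.
    Visit P.
    At P: go right to M.
      M is a leaf — visit M.
Visit D.
At D: go right to T.
  At T: go left to B.
    B is a leaf — visit B.
  Visit T.
  At T: no right child.
Full in-order sequence: R, Z, E, W, N, P, M, D, B, T.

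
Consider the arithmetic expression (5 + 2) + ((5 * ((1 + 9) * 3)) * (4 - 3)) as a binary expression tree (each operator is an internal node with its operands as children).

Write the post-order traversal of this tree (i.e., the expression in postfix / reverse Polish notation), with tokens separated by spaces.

5 2 + 5 1 9 + 3 * * 4 3 - * +

Post-order on an expression tree gives postfix notation: for each operator, emit left operand, right operand, then the operator.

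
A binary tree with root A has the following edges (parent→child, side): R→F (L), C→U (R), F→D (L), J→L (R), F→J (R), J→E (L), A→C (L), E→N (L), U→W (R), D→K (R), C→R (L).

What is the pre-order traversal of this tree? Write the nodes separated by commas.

A, C, R, F, D, K, J, E, N, L, U, W

Pre-order visits the node, then its left subtree, then its right subtree.
Visit A.
At A: go left to C.
  Visit C.
  At C: go left to R.
    Visit R.
    At R: go left to F.
      Visit F.
      At F: go left to D.
        Visit D.
        At D: no left child.
        At D: go right to K.
          K is a leaf — visit K.
      At F: go right to J.
        Visit J.
        At J: go left to E.
          Visit E.
          At E: go left to N.
            N is a leaf — visit N.
          At E: no right child.
        At J: go right to L.
          L is a leaf — visit L.
    At R: no right child.
  At C: go right to U.
    Visit U.
    At U: no left child.
    At U: go right to W.
      W is a leaf — visit W.
At A: no right child.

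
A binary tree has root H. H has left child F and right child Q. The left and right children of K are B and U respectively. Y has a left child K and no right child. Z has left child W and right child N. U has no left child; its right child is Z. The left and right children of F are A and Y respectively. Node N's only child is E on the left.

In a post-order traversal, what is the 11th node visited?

Q

Post-order visits the left subtree, then the right subtree, then the node.
At H: go left to F.
  At F: go left to A.
    A is a leaf — visit A.
  At F: go right to Y.
    At Y: go left to K.
      At K: go left to B.
        B is a leaf — visit B.
      At K: go right to U.
        At U: no left child.
        At U: go right to Z.
          At Z: go left to W.
            W is a leaf — visit W.
          At Z: go right to N.
            At N: go left to E.
              E is a leaf — visit E.
            At N: no right child.
            Visit N.
          Visit Z.
        Visit U.
      Visit K.
    At Y: no right child.
    Visit Y.
  Visit F.
At H: go right to Q.
  Q is a leaf — visit Q.
Visit H.
Full post-order sequence: A, B, W, E, N, Z, U, K, Y, F, Q, H.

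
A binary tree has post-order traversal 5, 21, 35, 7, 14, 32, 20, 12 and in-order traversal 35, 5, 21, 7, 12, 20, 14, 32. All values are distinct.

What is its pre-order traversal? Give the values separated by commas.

12, 7, 35, 21, 5, 20, 32, 14

The last element of post-order is the root; it splits in-order into left and right subtrees.
Root 12: left subtree has 4 nodes {35, 5, 21, 7}, right has 3 {20, 14, 32}.
  Root 7: left subtree has 3 nodes {35, 5, 21}, right has 0 { }.
    Root 35: left subtree has 0 nodes { }, right has 2 {5, 21}.
      Root 21: left subtree has 1 node {5}, right has 0 { }.
  Root 20: left subtree has 0 nodes { }, right has 2 {14, 32}.
    Root 32: left subtree has 1 node {14}, right has 0 { }.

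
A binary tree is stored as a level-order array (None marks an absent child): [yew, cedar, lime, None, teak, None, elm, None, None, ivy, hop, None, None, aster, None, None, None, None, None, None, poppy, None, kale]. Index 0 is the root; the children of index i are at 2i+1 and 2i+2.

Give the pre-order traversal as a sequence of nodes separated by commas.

yew, cedar, teak, ivy, poppy, hop, kale, lime, elm, aster

Pre-order visits the node, then its left subtree, then its right subtree.
Visit yew.
At yew: go left to cedar.
  Visit cedar.
  At cedar: no left child.
  At cedar: go right to teak.
    Visit teak.
    At teak: go left to ivy.
      Visit ivy.
      At ivy: no left child.
      At ivy: go right to poppy.
        poppy is a leaf — visit poppy.
    At teak: go right to hop.
      Visit hop.
      At hop: no left child.
      At hop: go right to kale.
        kale is a leaf — visit kale.
At yew: go right to lime.
  Visit lime.
  At lime: no left child.
  At lime: go right to elm.
    Visit elm.
    At elm: go left to aster.
      aster is a leaf — visit aster.
    At elm: no right child.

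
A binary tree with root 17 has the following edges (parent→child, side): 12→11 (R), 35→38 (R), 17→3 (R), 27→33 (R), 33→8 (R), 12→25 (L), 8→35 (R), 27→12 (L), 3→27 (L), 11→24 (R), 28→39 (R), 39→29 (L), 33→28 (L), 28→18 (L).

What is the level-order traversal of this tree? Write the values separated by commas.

Level-order visits nodes level by level from the root, left to right within each level.
Level 0: 17
Level 1: 3
Level 2: 27
Level 3: 12, 33
Level 4: 25, 11, 28, 8
Level 5: 24, 18, 39, 35
Level 6: 29, 38

17, 3, 27, 12, 33, 25, 11, 28, 8, 24, 18, 39, 35, 29, 38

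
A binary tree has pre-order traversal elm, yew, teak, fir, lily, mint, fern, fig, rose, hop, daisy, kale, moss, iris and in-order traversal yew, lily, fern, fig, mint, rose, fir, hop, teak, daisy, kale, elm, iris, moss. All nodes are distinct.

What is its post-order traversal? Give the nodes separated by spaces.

The first element of pre-order is the root; it splits in-order into left and right subtrees.
Root elm: left subtree has 11 nodes {yew, lily, fern, fig, mint, rose, fir, hop, teak, daisy, kale}, right has 2 {iris, moss}.
  Root yew: left subtree has 0 nodes { }, right has 10 {lily, fern, fig, mint, rose, fir, hop, teak, daisy, kale}.
    Root teak: left subtree has 7 nodes {lily, fern, fig, mint, rose, fir, hop}, right has 2 {daisy, kale}.
      Root fir: left subtree has 5 nodes {lily, fern, fig, mint, rose}, right has 1 {hop}.
        Root lily: left subtree has 0 nodes { }, right has 4 {fern, fig, mint, rose}.
          Root mint: left subtree has 2 nodes {fern, fig}, right has 1 {rose}.
            Root fern: left subtree has 0 nodes { }, right has 1 {fig}.
      Root daisy: left subtree has 0 nodes { }, right has 1 {kale}.
  Root moss: left subtree has 1 node {iris}, right has 0 { }.

fig fern rose mint lily hop fir kale daisy teak yew iris moss elm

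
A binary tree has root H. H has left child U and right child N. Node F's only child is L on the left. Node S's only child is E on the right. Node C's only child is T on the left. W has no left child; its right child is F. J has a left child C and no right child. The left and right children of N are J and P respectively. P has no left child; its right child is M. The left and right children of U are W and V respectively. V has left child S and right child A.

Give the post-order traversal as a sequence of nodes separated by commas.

Post-order visits the left subtree, then the right subtree, then the node.
At H: go left to U.
  At U: go left to W.
    At W: no left child.
    At W: go right to F.
      At F: go left to L.
        L is a leaf — visit L.
      At F: no right child.
      Visit F.
    Visit W.
  At U: go right to V.
    At V: go left to S.
      At S: no left child.
      At S: go right to E.
        E is a leaf — visit E.
      Visit S.
    At V: go right to A.
      A is a leaf — visit A.
    Visit V.
  Visit U.
At H: go right to N.
  At N: go left to J.
    At J: go left to C.
      At C: go left to T.
        T is a leaf — visit T.
      At C: no right child.
      Visit C.
    At J: no right child.
    Visit J.
  At N: go right to P.
    At P: no left child.
    At P: go right to M.
      M is a leaf — visit M.
    Visit P.
  Visit N.
Visit H.

L, F, W, E, S, A, V, U, T, C, J, M, P, N, H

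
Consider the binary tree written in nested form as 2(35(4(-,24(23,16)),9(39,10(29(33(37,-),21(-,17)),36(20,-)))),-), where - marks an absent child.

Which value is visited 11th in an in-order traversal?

In-order visits the left subtree, then the node, then the right subtree.
At 2: go left to 35.
  At 35: go left to 4.
    At 4: no left child.
    Visit 4.
    At 4: go right to 24.
      At 24: go left to 23.
        23 is a leaf — visit 23.
      Visit 24.
      At 24: go right to 16.
        16 is a leaf — visit 16.
  Visit 35.
  At 35: go right to 9.
    At 9: go left to 39.
      39 is a leaf — visit 39.
    Visit 9.
    At 9: go right to 10.
      At 10: go left to 29.
        At 29: go left to 33.
          At 33: go left to 37.
            37 is a leaf — visit 37.
          Visit 33.
          At 33: no right child.
        Visit 29.
        At 29: go right to 21.
          At 21: no left child.
          Visit 21.
          At 21: go right to 17.
            17 is a leaf — visit 17.
      Visit 10.
      At 10: go right to 36.
        At 36: go left to 20.
          20 is a leaf — visit 20.
        Visit 36.
        At 36: no right child.
Visit 2.
At 2: no right child.
Full in-order sequence: 4, 23, 24, 16, 35, 39, 9, 37, 33, 29, 21, 17, 10, 20, 36, 2.

21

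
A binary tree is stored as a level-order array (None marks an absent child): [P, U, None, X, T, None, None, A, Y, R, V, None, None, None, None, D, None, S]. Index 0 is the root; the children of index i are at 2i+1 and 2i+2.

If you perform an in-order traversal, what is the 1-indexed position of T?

In-order visits the left subtree, then the node, then the right subtree.
At P: go left to U.
  At U: go left to X.
    At X: go left to A.
      At A: go left to D.
        D is a leaf — visit D.
      Visit A.
      At A: no right child.
    Visit X.
    At X: go right to Y.
      At Y: go left to S.
        S is a leaf — visit S.
      Visit Y.
      At Y: no right child.
  Visit U.
  At U: go right to T.
    At T: go left to R.
      R is a leaf — visit R.
    Visit T.
    At T: go right to V.
      V is a leaf — visit V.
Visit P.
At P: no right child.
Full in-order sequence: D, A, X, S, Y, U, R, T, V, P.

8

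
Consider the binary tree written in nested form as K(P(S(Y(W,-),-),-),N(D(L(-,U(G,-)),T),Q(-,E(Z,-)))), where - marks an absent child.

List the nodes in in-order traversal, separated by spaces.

In-order visits the left subtree, then the node, then the right subtree.
At K: go left to P.
  At P: go left to S.
    At S: go left to Y.
      At Y: go left to W.
        W is a leaf — visit W.
      Visit Y.
      At Y: no right child.
    Visit S.
    At S: no right child.
  Visit P.
  At P: no right child.
Visit K.
At K: go right to N.
  At N: go left to D.
    At D: go left to L.
      At L: no left child.
      Visit L.
      At L: go right to U.
        At U: go left to G.
          G is a leaf — visit G.
        Visit U.
        At U: no right child.
    Visit D.
    At D: go right to T.
      T is a leaf — visit T.
  Visit N.
  At N: go right to Q.
    At Q: no left child.
    Visit Q.
    At Q: go right to E.
      At E: go left to Z.
        Z is a leaf — visit Z.
      Visit E.
      At E: no right child.

W Y S P K L G U D T N Q Z E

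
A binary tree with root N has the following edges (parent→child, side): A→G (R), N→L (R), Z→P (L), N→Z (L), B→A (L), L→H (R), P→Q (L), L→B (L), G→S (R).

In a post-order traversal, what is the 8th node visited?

Post-order visits the left subtree, then the right subtree, then the node.
At N: go left to Z.
  At Z: go left to P.
    At P: go left to Q.
      Q is a leaf — visit Q.
    At P: no right child.
    Visit P.
  At Z: no right child.
  Visit Z.
At N: go right to L.
  At L: go left to B.
    At B: go left to A.
      At A: no left child.
      At A: go right to G.
        At G: no left child.
        At G: go right to S.
          S is a leaf — visit S.
        Visit G.
      Visit A.
    At B: no right child.
    Visit B.
  At L: go right to H.
    H is a leaf — visit H.
  Visit L.
Visit N.
Full post-order sequence: Q, P, Z, S, G, A, B, H, L, N.

H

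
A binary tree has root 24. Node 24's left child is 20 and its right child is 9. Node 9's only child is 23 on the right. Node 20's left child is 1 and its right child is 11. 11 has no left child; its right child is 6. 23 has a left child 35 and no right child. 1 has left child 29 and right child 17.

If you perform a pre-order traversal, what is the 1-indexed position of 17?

Pre-order visits the node, then its left subtree, then its right subtree.
Visit 24.
At 24: go left to 20.
  Visit 20.
  At 20: go left to 1.
    Visit 1.
    At 1: go left to 29.
      29 is a leaf — visit 29.
    At 1: go right to 17.
      17 is a leaf — visit 17.
  At 20: go right to 11.
    Visit 11.
    At 11: no left child.
    At 11: go right to 6.
      6 is a leaf — visit 6.
At 24: go right to 9.
  Visit 9.
  At 9: no left child.
  At 9: go right to 23.
    Visit 23.
    At 23: go left to 35.
      35 is a leaf — visit 35.
    At 23: no right child.
Full pre-order sequence: 24, 20, 1, 29, 17, 11, 6, 9, 23, 35.

5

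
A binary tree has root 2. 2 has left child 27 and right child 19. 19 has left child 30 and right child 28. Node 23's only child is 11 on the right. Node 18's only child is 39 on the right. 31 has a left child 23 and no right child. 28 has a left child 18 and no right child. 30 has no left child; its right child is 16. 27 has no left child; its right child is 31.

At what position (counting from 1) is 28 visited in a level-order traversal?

Level-order visits nodes level by level from the root, left to right within each level.
Level 0: 2
Level 1: 27, 19
Level 2: 31, 30, 28
Level 3: 23, 16, 18
Level 4: 11, 39
Full level-order sequence: 2, 27, 19, 31, 30, 28, 23, 16, 18, 11, 39.

6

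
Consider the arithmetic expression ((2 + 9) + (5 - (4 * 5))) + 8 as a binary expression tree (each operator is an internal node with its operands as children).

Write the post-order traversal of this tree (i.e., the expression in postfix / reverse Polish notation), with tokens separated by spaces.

Post-order on an expression tree gives postfix notation: for each operator, emit left operand, right operand, then the operator.

2 9 + 5 4 5 * - + 8 +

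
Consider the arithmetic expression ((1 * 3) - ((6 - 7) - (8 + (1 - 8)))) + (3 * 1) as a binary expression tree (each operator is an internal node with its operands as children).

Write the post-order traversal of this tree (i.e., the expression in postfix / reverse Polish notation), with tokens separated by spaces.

1 3 * 6 7 - 8 1 8 - + - - 3 1 * +

Post-order on an expression tree gives postfix notation: for each operator, emit left operand, right operand, then the operator.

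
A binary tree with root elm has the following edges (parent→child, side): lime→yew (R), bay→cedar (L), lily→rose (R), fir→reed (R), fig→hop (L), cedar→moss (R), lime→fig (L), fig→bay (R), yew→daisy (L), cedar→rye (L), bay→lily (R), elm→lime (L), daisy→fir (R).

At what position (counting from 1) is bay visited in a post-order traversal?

Post-order visits the left subtree, then the right subtree, then the node.
At elm: go left to lime.
  At lime: go left to fig.
    At fig: go left to hop.
      hop is a leaf — visit hop.
    At fig: go right to bay.
      At bay: go left to cedar.
        At cedar: go left to rye.
          rye is a leaf — visit rye.
        At cedar: go right to moss.
          moss is a leaf — visit moss.
        Visit cedar.
      At bay: go right to lily.
        At lily: no left child.
        At lily: go right to rose.
          rose is a leaf — visit rose.
        Visit lily.
      Visit bay.
    Visit fig.
  At lime: go right to yew.
    At yew: go left to daisy.
      At daisy: no left child.
      At daisy: go right to fir.
        At fir: no left child.
        At fir: go right to reed.
          reed is a leaf — visit reed.
        Visit fir.
      Visit daisy.
    At yew: no right child.
    Visit yew.
  Visit lime.
At elm: no right child.
Visit elm.
Full post-order sequence: hop, rye, moss, cedar, rose, lily, bay, fig, reed, fir, daisy, yew, lime, elm.

7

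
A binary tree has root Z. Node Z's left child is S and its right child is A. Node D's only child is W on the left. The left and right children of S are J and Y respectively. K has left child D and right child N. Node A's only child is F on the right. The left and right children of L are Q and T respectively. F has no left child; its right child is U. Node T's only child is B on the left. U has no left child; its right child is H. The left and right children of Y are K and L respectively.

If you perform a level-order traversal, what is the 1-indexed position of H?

Level-order visits nodes level by level from the root, left to right within each level.
Level 0: Z
Level 1: S, A
Level 2: J, Y, F
Level 3: K, L, U
Level 4: D, N, Q, T, H
Level 5: W, B
Full level-order sequence: Z, S, A, J, Y, F, K, L, U, D, N, Q, T, H, W, B.

14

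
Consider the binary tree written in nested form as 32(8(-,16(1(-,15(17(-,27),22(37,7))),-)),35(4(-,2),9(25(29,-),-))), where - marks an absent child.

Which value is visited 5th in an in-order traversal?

15

In-order visits the left subtree, then the node, then the right subtree.
At 32: go left to 8.
  At 8: no left child.
  Visit 8.
  At 8: go right to 16.
    At 16: go left to 1.
      At 1: no left child.
      Visit 1.
      At 1: go right to 15.
        At 15: go left to 17.
          At 17: no left child.
          Visit 17.
          At 17: go right to 27.
            27 is a leaf — visit 27.
        Visit 15.
        At 15: go right to 22.
          At 22: go left to 37.
            37 is a leaf — visit 37.
          Visit 22.
          At 22: go right to 7.
            7 is a leaf — visit 7.
    Visit 16.
    At 16: no right child.
Visit 32.
At 32: go right to 35.
  At 35: go left to 4.
    At 4: no left child.
    Visit 4.
    At 4: go right to 2.
      2 is a leaf — visit 2.
  Visit 35.
  At 35: go right to 9.
    At 9: go left to 25.
      At 25: go left to 29.
        29 is a leaf — visit 29.
      Visit 25.
      At 25: no right child.
    Visit 9.
    At 9: no right child.
Full in-order sequence: 8, 1, 17, 27, 15, 37, 22, 7, 16, 32, 4, 2, 35, 29, 25, 9.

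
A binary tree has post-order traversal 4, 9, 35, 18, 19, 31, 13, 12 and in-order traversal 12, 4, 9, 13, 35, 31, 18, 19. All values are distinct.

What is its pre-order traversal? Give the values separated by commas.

12, 13, 9, 4, 31, 35, 19, 18

The last element of post-order is the root; it splits in-order into left and right subtrees.
Root 12: left subtree has 0 nodes { }, right has 7 {4, 9, 13, 35, 31, 18, 19}.
  Root 13: left subtree has 2 nodes {4, 9}, right has 4 {35, 31, 18, 19}.
    Root 9: left subtree has 1 node {4}, right has 0 { }.
    Root 31: left subtree has 1 node {35}, right has 2 {18, 19}.
      Root 19: left subtree has 1 node {18}, right has 0 { }.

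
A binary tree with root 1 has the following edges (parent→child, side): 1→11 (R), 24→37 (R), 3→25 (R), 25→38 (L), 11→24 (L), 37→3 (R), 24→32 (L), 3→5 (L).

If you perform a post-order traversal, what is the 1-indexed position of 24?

7

Post-order visits the left subtree, then the right subtree, then the node.
At 1: no left child.
At 1: go right to 11.
  At 11: go left to 24.
    At 24: go left to 32.
      32 is a leaf — visit 32.
    At 24: go right to 37.
      At 37: no left child.
      At 37: go right to 3.
        At 3: go left to 5.
          5 is a leaf — visit 5.
        At 3: go right to 25.
          At 25: go left to 38.
            38 is a leaf — visit 38.
          At 25: no right child.
          Visit 25.
        Visit 3.
      Visit 37.
    Visit 24.
  At 11: no right child.
  Visit 11.
Visit 1.
Full post-order sequence: 32, 5, 38, 25, 3, 37, 24, 11, 1.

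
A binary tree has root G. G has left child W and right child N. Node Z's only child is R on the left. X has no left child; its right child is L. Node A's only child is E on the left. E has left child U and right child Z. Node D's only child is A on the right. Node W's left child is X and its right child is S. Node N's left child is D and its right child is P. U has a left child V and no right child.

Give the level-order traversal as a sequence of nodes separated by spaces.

G W N X S D P L A E U Z V R

Level-order visits nodes level by level from the root, left to right within each level.
Level 0: G
Level 1: W, N
Level 2: X, S, D, P
Level 3: L, A
Level 4: E
Level 5: U, Z
Level 6: V, R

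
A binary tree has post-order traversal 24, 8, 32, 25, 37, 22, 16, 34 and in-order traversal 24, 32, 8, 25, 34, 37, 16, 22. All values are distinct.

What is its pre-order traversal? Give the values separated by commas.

The last element of post-order is the root; it splits in-order into left and right subtrees.
Root 34: left subtree has 4 nodes {24, 32, 8, 25}, right has 3 {37, 16, 22}.
  Root 25: left subtree has 3 nodes {24, 32, 8}, right has 0 { }.
    Root 32: left subtree has 1 node {24}, right has 1 {8}.
  Root 16: left subtree has 1 node {37}, right has 1 {22}.

34, 25, 32, 24, 8, 16, 37, 22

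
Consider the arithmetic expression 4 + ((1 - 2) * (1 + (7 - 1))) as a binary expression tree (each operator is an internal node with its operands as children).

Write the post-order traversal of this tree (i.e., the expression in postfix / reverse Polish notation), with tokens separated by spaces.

Post-order on an expression tree gives postfix notation: for each operator, emit left operand, right operand, then the operator.

4 1 2 - 1 7 1 - + * +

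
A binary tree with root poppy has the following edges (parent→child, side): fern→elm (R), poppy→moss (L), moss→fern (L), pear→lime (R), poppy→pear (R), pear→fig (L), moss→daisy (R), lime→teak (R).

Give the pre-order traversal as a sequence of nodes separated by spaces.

Pre-order visits the node, then its left subtree, then its right subtree.
Visit poppy.
At poppy: go left to moss.
  Visit moss.
  At moss: go left to fern.
    Visit fern.
    At fern: no left child.
    At fern: go right to elm.
      elm is a leaf — visit elm.
  At moss: go right to daisy.
    daisy is a leaf — visit daisy.
At poppy: go right to pear.
  Visit pear.
  At pear: go left to fig.
    fig is a leaf — visit fig.
  At pear: go right to lime.
    Visit lime.
    At lime: no left child.
    At lime: go right to teak.
      teak is a leaf — visit teak.

poppy moss fern elm daisy pear fig lime teak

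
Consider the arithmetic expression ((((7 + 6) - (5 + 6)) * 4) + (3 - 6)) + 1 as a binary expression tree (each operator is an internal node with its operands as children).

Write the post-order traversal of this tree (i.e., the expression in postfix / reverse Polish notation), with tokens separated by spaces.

Post-order on an expression tree gives postfix notation: for each operator, emit left operand, right operand, then the operator.

7 6 + 5 6 + - 4 * 3 6 - + 1 +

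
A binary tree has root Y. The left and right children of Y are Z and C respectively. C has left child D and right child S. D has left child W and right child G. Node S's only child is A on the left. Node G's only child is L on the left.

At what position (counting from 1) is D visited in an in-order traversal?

In-order visits the left subtree, then the node, then the right subtree.
At Y: go left to Z.
  Z is a leaf — visit Z.
Visit Y.
At Y: go right to C.
  At C: go left to D.
    At D: go left to W.
      W is a leaf — visit W.
    Visit D.
    At D: go right to G.
      At G: go left to L.
        L is a leaf — visit L.
      Visit G.
      At G: no right child.
  Visit C.
  At C: go right to S.
    At S: go left to A.
      A is a leaf — visit A.
    Visit S.
    At S: no right child.
Full in-order sequence: Z, Y, W, D, L, G, C, A, S.

4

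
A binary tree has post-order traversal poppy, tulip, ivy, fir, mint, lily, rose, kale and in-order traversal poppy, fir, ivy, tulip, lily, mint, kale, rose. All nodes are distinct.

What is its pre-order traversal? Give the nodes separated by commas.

kale, lily, fir, poppy, ivy, tulip, mint, rose

The last element of post-order is the root; it splits in-order into left and right subtrees.
Root kale: left subtree has 6 nodes {poppy, fir, ivy, tulip, lily, mint}, right has 1 {rose}.
  Root lily: left subtree has 4 nodes {poppy, fir, ivy, tulip}, right has 1 {mint}.
    Root fir: left subtree has 1 node {poppy}, right has 2 {ivy, tulip}.
      Root ivy: left subtree has 0 nodes { }, right has 1 {tulip}.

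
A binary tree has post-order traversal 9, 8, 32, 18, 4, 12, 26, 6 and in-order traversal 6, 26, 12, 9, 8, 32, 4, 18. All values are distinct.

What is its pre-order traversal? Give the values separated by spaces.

The last element of post-order is the root; it splits in-order into left and right subtrees.
Root 6: left subtree has 0 nodes { }, right has 7 {26, 12, 9, 8, 32, 4, 18}.
  Root 26: left subtree has 0 nodes { }, right has 6 {12, 9, 8, 32, 4, 18}.
    Root 12: left subtree has 0 nodes { }, right has 5 {9, 8, 32, 4, 18}.
      Root 4: left subtree has 3 nodes {9, 8, 32}, right has 1 {18}.
        Root 32: left subtree has 2 nodes {9, 8}, right has 0 { }.
          Root 8: left subtree has 1 node {9}, right has 0 { }.

6 26 12 4 32 8 9 18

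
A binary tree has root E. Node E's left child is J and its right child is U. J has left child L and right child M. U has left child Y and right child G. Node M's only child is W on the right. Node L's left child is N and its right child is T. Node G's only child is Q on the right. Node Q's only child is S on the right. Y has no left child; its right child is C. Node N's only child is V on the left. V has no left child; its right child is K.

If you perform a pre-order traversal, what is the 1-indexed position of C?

12

Pre-order visits the node, then its left subtree, then its right subtree.
Visit E.
At E: go left to J.
  Visit J.
  At J: go left to L.
    Visit L.
    At L: go left to N.
      Visit N.
      At N: go left to V.
        Visit V.
        At V: no left child.
        At V: go right to K.
          K is a leaf — visit K.
      At N: no right child.
    At L: go right to T.
      T is a leaf — visit T.
  At J: go right to M.
    Visit M.
    At M: no left child.
    At M: go right to W.
      W is a leaf — visit W.
At E: go right to U.
  Visit U.
  At U: go left to Y.
    Visit Y.
    At Y: no left child.
    At Y: go right to C.
      C is a leaf — visit C.
  At U: go right to G.
    Visit G.
    At G: no left child.
    At G: go right to Q.
      Visit Q.
      At Q: no left child.
      At Q: go right to S.
        S is a leaf — visit S.
Full pre-order sequence: E, J, L, N, V, K, T, M, W, U, Y, C, G, Q, S.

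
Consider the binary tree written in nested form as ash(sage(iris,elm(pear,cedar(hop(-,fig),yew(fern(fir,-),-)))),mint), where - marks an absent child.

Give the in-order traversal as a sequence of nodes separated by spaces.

iris sage pear elm hop fig cedar fir fern yew ash mint

In-order visits the left subtree, then the node, then the right subtree.
At ash: go left to sage.
  At sage: go left to iris.
    iris is a leaf — visit iris.
  Visit sage.
  At sage: go right to elm.
    At elm: go left to pear.
      pear is a leaf — visit pear.
    Visit elm.
    At elm: go right to cedar.
      At cedar: go left to hop.
        At hop: no left child.
        Visit hop.
        At hop: go right to fig.
          fig is a leaf — visit fig.
      Visit cedar.
      At cedar: go right to yew.
        At yew: go left to fern.
          At fern: go left to fir.
            fir is a leaf — visit fir.
          Visit fern.
          At fern: no right child.
        Visit yew.
        At yew: no right child.
Visit ash.
At ash: go right to mint.
  mint is a leaf — visit mint.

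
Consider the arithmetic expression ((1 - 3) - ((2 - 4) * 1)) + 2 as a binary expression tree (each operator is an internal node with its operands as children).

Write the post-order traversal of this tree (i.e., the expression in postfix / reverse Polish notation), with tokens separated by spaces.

Post-order on an expression tree gives postfix notation: for each operator, emit left operand, right operand, then the operator.

1 3 - 2 4 - 1 * - 2 +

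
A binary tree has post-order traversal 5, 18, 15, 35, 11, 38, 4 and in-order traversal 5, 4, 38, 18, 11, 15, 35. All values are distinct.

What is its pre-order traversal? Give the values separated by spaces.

4 5 38 11 18 35 15

The last element of post-order is the root; it splits in-order into left and right subtrees.
Root 4: left subtree has 1 node {5}, right has 5 {38, 18, 11, 15, 35}.
  Root 38: left subtree has 0 nodes { }, right has 4 {18, 11, 15, 35}.
    Root 11: left subtree has 1 node {18}, right has 2 {15, 35}.
      Root 35: left subtree has 1 node {15}, right has 0 { }.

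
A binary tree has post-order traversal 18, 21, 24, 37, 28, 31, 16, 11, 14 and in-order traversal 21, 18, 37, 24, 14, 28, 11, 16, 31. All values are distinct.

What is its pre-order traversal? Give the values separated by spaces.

14 37 21 18 24 11 28 16 31

The last element of post-order is the root; it splits in-order into left and right subtrees.
Root 14: left subtree has 4 nodes {21, 18, 37, 24}, right has 4 {28, 11, 16, 31}.
  Root 37: left subtree has 2 nodes {21, 18}, right has 1 {24}.
    Root 21: left subtree has 0 nodes { }, right has 1 {18}.
  Root 11: left subtree has 1 node {28}, right has 2 {16, 31}.
    Root 16: left subtree has 0 nodes { }, right has 1 {31}.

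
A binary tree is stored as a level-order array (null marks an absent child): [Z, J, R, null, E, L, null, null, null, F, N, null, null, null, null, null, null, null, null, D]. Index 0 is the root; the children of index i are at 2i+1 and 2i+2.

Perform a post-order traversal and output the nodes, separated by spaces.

Post-order visits the left subtree, then the right subtree, then the node.
At Z: go left to J.
  At J: no left child.
  At J: go right to E.
    At E: go left to F.
      At F: go left to D.
        D is a leaf — visit D.
      At F: no right child.
      Visit F.
    At E: go right to N.
      N is a leaf — visit N.
    Visit E.
  Visit J.
At Z: go right to R.
  At R: go left to L.
    L is a leaf — visit L.
  At R: no right child.
  Visit R.
Visit Z.

D F N E J L R Z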